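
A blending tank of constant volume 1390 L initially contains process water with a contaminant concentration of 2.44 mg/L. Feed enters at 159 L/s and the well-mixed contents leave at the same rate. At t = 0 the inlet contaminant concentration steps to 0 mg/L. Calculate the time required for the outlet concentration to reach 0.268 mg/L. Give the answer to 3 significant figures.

19.3 s

Species balance: V dC/dt = Q(C_in − C) ⇒ τ = V/Q = 8.7421 s.
C(t) = C_in + (C₀ − C_in) e^(−t/τ). Set C = 0.268 and solve for t:
e^(−t/τ) = (C − C_in)/(C₀ − C_in) = (0.268 − 0)/(2.44 − 0) = 0.10984
t = −τ ln(…) = 8.7421 × 2.2088 = 19.309 s.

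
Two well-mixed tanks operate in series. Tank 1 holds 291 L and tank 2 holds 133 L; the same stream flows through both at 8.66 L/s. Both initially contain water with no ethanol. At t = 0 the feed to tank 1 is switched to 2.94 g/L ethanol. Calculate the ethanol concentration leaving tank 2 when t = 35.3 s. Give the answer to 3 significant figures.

Each tank obeys Vᵢ dCᵢ/dt = Q(Cᵢ₋₁ − Cᵢ), so τᵢ = Vᵢ/Q.
τ₁ = 291/8.66 = 33.603 s; τ₂ = 133/8.66 = 15.358 s.
Solving the cascade with C₁(0)=C₂(0)=0 gives C₂(t) = C_in[1 − (τ₁ e^(−t/τ₁) − τ₂ e^(−t/τ₂))/(τ₁ − τ₂)].
At t = 35.3: e^(−t/τ₁) = 0.34976, e^(−t/τ₂) = 0.10041.
C₂ = 2.94·[1 − (33.603·0.34976 − 15.358·0.10041)/(18.245)] = 2.94·0.44035 = 1.2946 g/L.

1.29 g/L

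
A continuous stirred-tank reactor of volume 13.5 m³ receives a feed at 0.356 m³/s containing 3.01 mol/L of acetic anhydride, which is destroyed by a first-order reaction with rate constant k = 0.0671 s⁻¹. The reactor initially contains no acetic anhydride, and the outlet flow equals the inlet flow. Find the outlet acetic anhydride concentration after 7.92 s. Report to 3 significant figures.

Accumulation = in − out − consumed: V dC/dt = Q C_in − Q C − k V C.
This is linear with rate a = Q/V + k = 0.093470 s⁻¹.
C_ss = Q C_in/(Q + kV) = 0.84920 mol/L; C(t) = C_ss + (C₀ − C_ss) e^(−a t).
C(7.92) = 0.84920 + (-0.84920)·e^(−0.093470·7.92) = 0.84920 + (-0.84920)·0.47698 = 0.44415 mol/L.

0.444 mol/L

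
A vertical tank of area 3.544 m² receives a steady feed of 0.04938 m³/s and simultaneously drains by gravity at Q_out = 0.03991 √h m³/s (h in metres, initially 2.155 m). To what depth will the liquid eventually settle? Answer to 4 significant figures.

1.531 m

A dh/dt = Q_in − 0.03991 √h. Steady state requires inflow = outflow:
Q_in = 0.03991 √h_ss ⇒ √h_ss = 0.04938/0.03991 = 1.23728.
h_ss = 1.23728² = 1.53087 m. (Since h₀ = 2.155 m > h_ss, the level will fall toward this value.)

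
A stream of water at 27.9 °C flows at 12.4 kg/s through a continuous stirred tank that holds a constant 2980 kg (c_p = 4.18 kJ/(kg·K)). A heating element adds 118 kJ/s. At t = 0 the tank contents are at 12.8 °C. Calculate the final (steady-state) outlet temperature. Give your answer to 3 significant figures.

Unsteady energy balance on the tank contents: M c_p dT/dt = ṁ c_p (T_in − T) + 118.
At steady state dT/dt = 0 ⇒ T_ss = T_in + Q̇/(ṁ c_p) = 27.9 + 118/(12.4·4.18) = 30.177 °C.

30.2 °C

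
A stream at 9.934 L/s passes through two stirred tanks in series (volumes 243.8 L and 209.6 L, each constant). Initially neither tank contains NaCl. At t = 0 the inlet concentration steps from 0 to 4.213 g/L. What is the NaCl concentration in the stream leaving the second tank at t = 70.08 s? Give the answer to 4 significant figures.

3.417 g/L

Species balance on tank i: dCᵢ/dt = (Cᵢ₋₁ − Cᵢ)/τᵢ with τᵢ = Vᵢ/Q.
τ₁ = 243.8/9.934 = 24.5420 s; τ₂ = 209.6/9.934 = 21.0993 s.
Tank 1: C₁ = C_in(1 − e^(−t/τ₁)). Tank 2 (τ₁ ≠ τ₂): C₂ = C_in[1 − (τ₁ e^(−t/τ₁) − τ₂ e^(−t/τ₂))/(τ₁ − τ₂)].
At t = 70.08: e^(−t/τ₁) = 0.0575261, e^(−t/τ₂) = 0.0361007.
C₂ = 4.213·[1 − (24.5420·0.0575261 − 21.0993·0.0361007)/(3.44272)] = 4.213·0.811164 = 3.41744 g/L.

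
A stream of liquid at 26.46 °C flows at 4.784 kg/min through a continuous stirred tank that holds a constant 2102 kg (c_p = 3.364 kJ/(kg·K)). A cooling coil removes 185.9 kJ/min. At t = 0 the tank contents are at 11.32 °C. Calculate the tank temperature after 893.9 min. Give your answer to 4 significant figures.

M c_p dT/dt = ṁ c_p (T_in − T) − Q̇.
τ = M/ṁ = 439.381 min; T_ss = T_in − Q̇/(ṁ c_p) = 26.46 − 185.9/(4.784·3.364) = 14.9087 °C.
This is linear first-order; T(t) = T_ss + (T₀ − T_ss) e^(−t/τ).
T(893.9) = 14.9087 + (-3.58866)·e^(−893.9/439.381) = 14.9087 + (-3.58866)·0.130752 = 14.4394 °C.

14.44 °C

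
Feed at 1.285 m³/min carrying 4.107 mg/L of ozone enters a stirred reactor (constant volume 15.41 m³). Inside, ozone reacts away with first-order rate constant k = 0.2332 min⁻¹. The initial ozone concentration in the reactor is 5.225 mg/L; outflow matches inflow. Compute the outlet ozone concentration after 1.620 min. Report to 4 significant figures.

V dC/dt = Q(C_in − C) − k V C.
This is linear with rate a = Q/V + k = 0.316587 min⁻¹.
C_ss = Q C_in/(Q + kV) = 1.08176 mg/L; C(t) = C_ss + (C₀ − C_ss) e^(−a t).
C(1.620) = 1.08176 + (4.14324)·e^(−0.316587·1.620) = 1.08176 + (4.14324)·0.598774 = 3.56262 mg/L.

3.563 mg/L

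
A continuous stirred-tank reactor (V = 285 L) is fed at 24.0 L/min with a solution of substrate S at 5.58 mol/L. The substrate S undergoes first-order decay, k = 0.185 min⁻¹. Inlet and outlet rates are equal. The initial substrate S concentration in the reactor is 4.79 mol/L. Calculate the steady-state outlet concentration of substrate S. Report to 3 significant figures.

1.75 mol/L

Species balance: V dC/dt = Q C_in − Q C − k V C.
Steady state (dC/dt = 0): C_ss = Q C_in/(Q + kV) = C_in/(1 + kV/Q).
C_ss = 24.0·5.58/(24.0 + 0.185·285) = 133.92/76.725 = 1.7455 mol/L.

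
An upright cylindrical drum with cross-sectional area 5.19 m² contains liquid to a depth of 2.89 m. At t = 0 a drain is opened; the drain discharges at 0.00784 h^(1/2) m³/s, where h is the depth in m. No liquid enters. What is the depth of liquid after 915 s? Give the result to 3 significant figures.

Volume balance on the tank: A dh/dt = −0.00784 √h.
This is separable: 2 d(√h)/dt = −0.00784/A, so √h = √h₀ − (0.00784/(2A)) t.
√h = √2.89 − 0.00784·915/(2·5.19) = 1.7000 − 0.69110 = 1.0089.
h = 1.0089² = 1.0179 m.

1.02 m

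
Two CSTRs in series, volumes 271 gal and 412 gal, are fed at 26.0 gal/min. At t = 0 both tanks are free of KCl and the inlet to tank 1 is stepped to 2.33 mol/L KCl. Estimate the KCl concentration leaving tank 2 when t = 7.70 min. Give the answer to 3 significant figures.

0.281 mol/L

Species balance on tank i: dCᵢ/dt = (Cᵢ₋₁ − Cᵢ)/τᵢ with τᵢ = Vᵢ/Q.
τ₁ = 271/26.0 = 10.423 min; τ₂ = 412/26.0 = 15.846 min.
Tank 1: C₁ = C_in(1 − e^(−t/τ₁)). Tank 2 (τ₁ ≠ τ₂): C₂ = C_in[1 − (τ₁ e^(−t/τ₁) − τ₂ e^(−t/τ₂))/(τ₁ − τ₂)].
At t = 7.70: e^(−t/τ₁) = 0.47771, e^(−t/τ₂) = 0.61513.
C₂ = 2.33·[1 − (10.423·0.47771 − 15.846·0.61513)/(-5.4231)] = 2.33·0.12076 = 0.28136 mol/L.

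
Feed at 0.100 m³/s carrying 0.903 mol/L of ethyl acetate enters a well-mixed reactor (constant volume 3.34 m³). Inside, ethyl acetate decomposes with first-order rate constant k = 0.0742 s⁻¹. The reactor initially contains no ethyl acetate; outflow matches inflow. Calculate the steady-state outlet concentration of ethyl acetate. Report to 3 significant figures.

V dC/dt = Q(C_in − C) − k V C.
At steady state: 0 = Q C_in − (Q + kV) C_ss, so C_ss = Q C_in/(Q + kV).
C_ss = 0.100·0.903/(0.100 + 0.0742·3.34) = 0.090300/0.34783 = 0.25961 mol/L.

0.260 mol/L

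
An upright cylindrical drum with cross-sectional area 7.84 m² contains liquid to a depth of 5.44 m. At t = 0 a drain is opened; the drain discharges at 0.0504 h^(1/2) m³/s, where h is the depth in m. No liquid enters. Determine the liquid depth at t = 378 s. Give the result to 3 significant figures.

Unsteady balance on liquid volume: A dh/dt = −0.0504 √h.
Separate and integrate: 2(√h − √h₀) = −(0.0504/A) t.
√h = √5.44 − 0.0504·378/(2·7.84) = 2.3324 − 1.2150 = 1.1174.
h = 1.1174² = 1.2485 m.

1.25 m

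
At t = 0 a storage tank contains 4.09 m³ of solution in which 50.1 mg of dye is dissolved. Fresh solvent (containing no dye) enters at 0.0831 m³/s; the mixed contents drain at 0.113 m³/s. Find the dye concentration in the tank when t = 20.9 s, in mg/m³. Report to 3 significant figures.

7.73 mg/m³

Total volume: dV/dt = Q_in − Q_out = -0.029900 m³/s, so V(t) = 4.09 − 0.029900 t and V(20.9) = 3.4651 m³.
No dye enters, so dm/dt = −Q_out · (m/V).
dm/m = −Q_out dt/(V₀ − 0.029900 t); integrating gives ln(m/m₀) = −(Q_out/(Q_in−Q_out)) ln(V/V₀).
m = m₀ (V₀/V)^(Q_out/(Q_in−Q_out)) = 50.1 × (4.09/3.4651)^(-3.7793) = 26.773 mg.
C = m/V = 26.773/3.4651 = 7.7265 mg/m³.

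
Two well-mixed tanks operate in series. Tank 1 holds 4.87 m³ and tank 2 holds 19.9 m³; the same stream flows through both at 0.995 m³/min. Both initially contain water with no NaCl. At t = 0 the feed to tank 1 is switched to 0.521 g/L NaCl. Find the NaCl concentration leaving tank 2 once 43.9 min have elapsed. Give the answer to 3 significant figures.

0.444 g/L

Each tank obeys Vᵢ dCᵢ/dt = Q(Cᵢ₋₁ − Cᵢ), so τᵢ = Vᵢ/Q.
τ₁ = 4.87/0.995 = 4.8945 min; τ₂ = 19.9/0.995 = 20.000 min.
Solving the cascade with C₁(0)=C₂(0)=0 gives C₂(t) = C_in[1 − (τ₁ e^(−t/τ₁) − τ₂ e^(−t/τ₂))/(τ₁ − τ₂)].
At t = 43.9: e^(−t/τ₁) = 0.00012726, e^(−t/τ₂) = 0.11136.
C₂ = 0.521·[1 − (4.8945·0.00012726 − 20.000·0.11136)/(-15.106)] = 0.521·0.85260 = 0.44420 g/L.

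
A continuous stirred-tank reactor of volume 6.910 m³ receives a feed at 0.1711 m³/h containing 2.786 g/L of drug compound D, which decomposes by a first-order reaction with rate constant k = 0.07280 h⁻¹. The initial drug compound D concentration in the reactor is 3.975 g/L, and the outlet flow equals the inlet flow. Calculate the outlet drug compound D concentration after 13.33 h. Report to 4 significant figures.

Accumulation = in − out − consumed: V dC/dt = Q C_in − Q C − k V C.
dC/dt = (Q/V) C_in − (Q/V + k) C; effective rate a = Q/V + k = 0.0247612 + 0.07280 = 0.0975612 h⁻¹.
C_ss = Q C_in/(Q + kV) = 0.707092 g/L; C(t) = C_ss + (C₀ − C_ss) e^(−a t).
C(13.33) = 0.707092 + (3.26791)·e^(−0.0975612·13.33) = 0.707092 + (3.26791)·0.272398 = 1.59726 g/L.

1.597 g/L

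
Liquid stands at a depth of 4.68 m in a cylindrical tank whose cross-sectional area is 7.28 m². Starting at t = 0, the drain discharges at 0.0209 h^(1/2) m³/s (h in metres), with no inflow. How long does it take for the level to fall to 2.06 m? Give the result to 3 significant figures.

507 s

Mass balance (ρ constant): A dh/dt = −0.0209 √h.
This is separable: 2 d(√h)/dt = −0.0209/A, so √h = √h₀ − (0.0209/(2A)) t.
t = 2A(√h₀ − √h)/0.0209 = 2·7.28·(√4.68 − √2.06)/0.0209
  = 14.560 × (2.1633 − 1.4353) / 0.0209 = 507.20 s.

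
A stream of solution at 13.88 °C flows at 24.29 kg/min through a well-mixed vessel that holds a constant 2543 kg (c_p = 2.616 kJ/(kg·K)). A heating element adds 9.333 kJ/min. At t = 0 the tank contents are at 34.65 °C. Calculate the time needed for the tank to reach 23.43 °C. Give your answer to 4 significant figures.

82.22 min

Unsteady energy balance on the tank contents: M c_p dT/dt = ṁ c_p (T_in − T) + 9.333.
τ = M/ṁ = 104.693 min; T_ss = T_in + Q̇/(ṁ c_p) = 14.0269 °C.
T(t) = T_ss + (T₀ − T_ss) e^(−t/τ). Set T = 23.43:
e^(−t/τ) = (23.43 − 14.0269)/(34.65 − 14.0269) = 0.455950
t = −104.693 · ln(0.455950) = 82.2231 min.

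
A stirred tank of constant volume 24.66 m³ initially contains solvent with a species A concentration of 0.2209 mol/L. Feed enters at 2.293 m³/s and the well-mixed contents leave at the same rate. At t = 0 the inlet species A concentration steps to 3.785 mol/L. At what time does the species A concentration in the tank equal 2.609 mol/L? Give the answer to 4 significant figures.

11.92 s

Species balance: V dC/dt = Q(C_in − C) ⇒ τ = V/Q = 10.7545 s.
C(t) = C_in + (C₀ − C_in) e^(−t/τ). Set C = 2.609 and solve for t:
e^(−t/τ) = (C − C_in)/(C₀ − C_in) = (2.609 − 3.785)/(0.2209 − 3.785) = 0.329957
t = −τ ln(…) = 10.7545 × 1.10879 = 11.9245 s.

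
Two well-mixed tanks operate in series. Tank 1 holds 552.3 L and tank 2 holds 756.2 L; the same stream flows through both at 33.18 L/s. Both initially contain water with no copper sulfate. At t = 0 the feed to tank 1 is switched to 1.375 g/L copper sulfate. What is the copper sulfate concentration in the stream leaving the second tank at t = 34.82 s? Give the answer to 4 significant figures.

Species balance on tank i: dCᵢ/dt = (Cᵢ₋₁ − Cᵢ)/τᵢ with τᵢ = Vᵢ/Q.
τ₁ = 552.3/33.18 = 16.6456 s; τ₂ = 756.2/33.18 = 22.7908 s.
Tank 1: C₁ = C_in(1 − e^(−t/τ₁)). Tank 2 (τ₁ ≠ τ₂): C₂ = C_in[1 − (τ₁ e^(−t/τ₁) − τ₂ e^(−t/τ₂))/(τ₁ − τ₂)].
At t = 34.82: e^(−t/τ₁) = 0.123459, e^(−t/τ₂) = 0.217011.
C₂ = 1.375·[1 − (16.6456·0.123459 − 22.7908·0.217011)/(-6.14527)] = 1.375·0.529586 = 0.728180 g/L.

0.7282 g/L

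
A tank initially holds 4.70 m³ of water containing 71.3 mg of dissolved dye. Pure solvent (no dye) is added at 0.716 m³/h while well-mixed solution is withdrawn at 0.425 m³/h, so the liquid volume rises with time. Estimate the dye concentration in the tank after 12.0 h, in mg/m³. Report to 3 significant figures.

3.87 mg/m³

Let m(t) be the amount of dye. Volume: V(t) = V₀ + (Q_in − Q_out) t = 4.70 + 0.29100 t; V(12.0) = 8.1920 m³.
Species balance (pure solvent in): dm/dt = −Q_out · m/V(t).
Separate: dm/m = −Q_out dt/V(t) ⇒ ln(m/m₀) = −(Q_out/(Q_in−Q_out)) ln(V/V₀).
m = m₀ (V₀/V)^(Q_out/(Q_in−Q_out)) = 71.3 × (4.70/8.1920)^(1.4605) = 31.673 mg.
C = m/V = 31.673/8.1920 = 3.8663 mg/m³.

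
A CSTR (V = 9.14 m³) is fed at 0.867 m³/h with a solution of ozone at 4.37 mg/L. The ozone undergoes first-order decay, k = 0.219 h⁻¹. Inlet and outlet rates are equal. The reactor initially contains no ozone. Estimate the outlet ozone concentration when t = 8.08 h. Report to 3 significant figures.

1.22 mg/L

V dC/dt = Q(C_in − C) − k V C.
dC/dt = (Q/V) C_in − (Q/V + k) C; effective rate a = Q/V + k = 0.094858 + 0.219 = 0.31386 h⁻¹.
C_ss = Q C_in/(Q + kV) = 1.3208 mg/L; C(t) = C_ss + (C₀ − C_ss) e^(−a t).
C(8.08) = 1.3208 + (-1.3208)·e^(−0.31386·8.08) = 1.3208 + (-1.3208)·0.079185 = 1.2162 mg/L.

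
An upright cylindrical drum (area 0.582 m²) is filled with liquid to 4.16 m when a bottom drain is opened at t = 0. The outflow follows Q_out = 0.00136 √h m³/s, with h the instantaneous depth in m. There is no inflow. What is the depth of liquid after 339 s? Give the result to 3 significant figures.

A dh/dt = −Q_out = −0.00136 √h.
This is separable: 2 d(√h)/dt = −0.00136/A, so √h = √h₀ − (0.00136/(2A)) t.
√h = √4.16 − 0.00136·339/(2·0.582) = 2.0396 − 0.39608 = 1.6435.
h = 1.6435² = 2.7012 m.

2.70 m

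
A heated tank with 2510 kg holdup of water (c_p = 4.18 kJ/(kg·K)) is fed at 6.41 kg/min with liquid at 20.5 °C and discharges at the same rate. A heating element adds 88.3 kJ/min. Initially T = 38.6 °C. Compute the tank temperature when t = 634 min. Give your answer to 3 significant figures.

M c_p dT/dt = ṁ c_p (T_in − T) + Q̇.
Rearrange: dT/dt = (T_ss − T)/τ with τ = M/ṁ = 391.58 min and T_ss = T_in + Q̇/(ṁ c_p) = 23.796 °C.
T approaches T_ss exponentially: T(t) = T_ss + (T₀ − T_ss) e^(−t/τ).
T(634) = 23.796 + (14.804)·e^(−634/391.58) = 23.796 + (14.804)·0.19808 = 26.728 °C.

26.7 °C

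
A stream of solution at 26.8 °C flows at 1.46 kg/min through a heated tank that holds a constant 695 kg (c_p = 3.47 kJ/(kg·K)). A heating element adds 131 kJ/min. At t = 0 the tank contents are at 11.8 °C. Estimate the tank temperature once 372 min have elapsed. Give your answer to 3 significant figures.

M c_p dT/dt = ṁ c_p (T_in − T) + Q̇.
τ = M/ṁ = 476.03 min; T_ss = T_in + Q̇/(ṁ c_p) = 26.8 + 131/(1.46·3.47) = 52.658 °C.
This is linear first-order; T(t) = T_ss + (T₀ − T_ss) e^(−t/τ).
T(372) = 52.658 + (-40.858)·e^(−372/476.03) = 52.658 + (-40.858)·0.45773 = 33.956 °C.

34.0 °C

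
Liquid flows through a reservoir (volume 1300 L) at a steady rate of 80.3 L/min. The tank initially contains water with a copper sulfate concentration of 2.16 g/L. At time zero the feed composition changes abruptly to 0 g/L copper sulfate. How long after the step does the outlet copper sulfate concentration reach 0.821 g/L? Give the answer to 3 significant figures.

Species balance: V dC/dt = Q(C_in − C) ⇒ τ = V/Q = 16.189 min.
C(t) = C_in + (C₀ − C_in) e^(−t/τ). Set C = 0.821 and solve for t:
e^(−t/τ) = (C − C_in)/(C₀ − C_in) = (0.821 − 0)/(2.16 − 0) = 0.38009
t = −τ ln(…) = 16.189 × 0.96734 = 15.661 min.

15.7 min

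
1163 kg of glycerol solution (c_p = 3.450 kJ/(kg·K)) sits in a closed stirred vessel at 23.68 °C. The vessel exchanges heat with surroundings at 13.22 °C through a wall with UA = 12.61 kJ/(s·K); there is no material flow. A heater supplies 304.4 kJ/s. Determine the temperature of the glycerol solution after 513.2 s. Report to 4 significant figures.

34.63 °C

M c_p dT/dt = −UA(T − T_amb) + Q̇.
dT/dt = (T_ss − T)/τ with T_ss = T_amb + Q̇/UA = 13.22 + 304.4/12.61 = 37.3596 °C, τ = M c_p/UA = 1163·3.450/12.61 = 318.188 s.
Solution: T(t) = T_ss + (T₀ − T_ss) e^(−t/τ).
T(513.2) = 37.3596 + (-13.6796)·0.199312 = 34.6331 °C.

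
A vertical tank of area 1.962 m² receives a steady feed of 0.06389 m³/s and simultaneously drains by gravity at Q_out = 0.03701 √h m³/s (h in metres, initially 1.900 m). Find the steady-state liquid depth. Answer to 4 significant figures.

2.980 m

Mass balance (ρ constant): A dh/dt = Q_in − 0.03701 √h. At steady state dh/dt = 0:
Q_in = 0.03701 √h_ss ⇒ √h_ss = 0.06389/0.03701 = 1.72629.
h_ss = 1.72629² = 2.98008 m. (Since h₀ = 1.900 m < h_ss, the level will rise toward this value.)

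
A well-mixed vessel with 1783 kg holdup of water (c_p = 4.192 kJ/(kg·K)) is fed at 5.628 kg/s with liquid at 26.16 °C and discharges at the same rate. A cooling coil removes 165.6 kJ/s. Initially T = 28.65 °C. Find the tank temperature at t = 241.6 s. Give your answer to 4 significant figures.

23.58 °C

Heat balance on the well-mixed liquid: M c_p dT/dt = ṁ c_p (T_in − T) − 165.6.
Rearrange: dT/dt = (T_ss − T)/τ with τ = M/ṁ = 316.809 s and T_ss = T_in − Q̇/(ṁ c_p) = 19.1408 °C.
Solution: T(t) = T_ss + (T₀ − T_ss) e^(−t/τ).
T(241.6) = 19.1408 + (9.50916)·e^(−241.6/316.809) = 19.1408 + (9.50916)·0.466450 = 23.5764 °C.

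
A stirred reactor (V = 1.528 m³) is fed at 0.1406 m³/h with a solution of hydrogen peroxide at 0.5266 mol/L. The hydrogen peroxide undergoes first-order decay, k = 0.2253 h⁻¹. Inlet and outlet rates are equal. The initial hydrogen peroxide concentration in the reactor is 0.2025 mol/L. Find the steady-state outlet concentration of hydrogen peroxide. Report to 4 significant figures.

0.1527 mol/L

Species balance: V dC/dt = Q C_in − Q C − k V C.
At steady state: 0 = Q C_in − (Q + kV) C_ss, so C_ss = Q C_in/(Q + kV).
C_ss = 0.1406·0.5266/(0.1406 + 0.2253·1.528) = 0.0740400/0.484858 = 0.152704 mol/L.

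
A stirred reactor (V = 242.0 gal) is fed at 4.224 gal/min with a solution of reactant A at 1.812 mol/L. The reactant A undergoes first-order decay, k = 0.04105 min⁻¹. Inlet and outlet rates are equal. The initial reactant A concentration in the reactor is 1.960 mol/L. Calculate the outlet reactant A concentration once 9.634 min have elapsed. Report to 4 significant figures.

1.348 mol/L

V dC/dt = Q(C_in − C) − k V C.
This is linear with rate a = Q/V + k = 0.0585045 min⁻¹.
C_ss = Q C_in/(Q + kV) = 0.540601 mol/L; C(t) = C_ss + (C₀ − C_ss) e^(−a t).
C(9.634) = 0.540601 + (1.41940)·e^(−0.0585045·9.634) = 0.540601 + (1.41940)·0.569138 = 1.34843 mol/L.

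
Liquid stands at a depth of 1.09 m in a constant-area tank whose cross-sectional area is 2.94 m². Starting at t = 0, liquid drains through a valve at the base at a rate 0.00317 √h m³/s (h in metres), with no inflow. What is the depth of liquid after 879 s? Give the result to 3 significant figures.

0.325 m

Accumulation of liquid (constant cross-section A): A dh/dt = −0.00317 √h.
∫ h^(−1/2) dh = −(0.00317/A) ∫ dt, giving 2√h = 2√h₀ − (0.00317/A) t.
√h = √1.09 − 0.00317·879/(2·2.94) = 1.0440 − 0.47388 = 0.57015.
h = 0.57015² = 0.32507 m.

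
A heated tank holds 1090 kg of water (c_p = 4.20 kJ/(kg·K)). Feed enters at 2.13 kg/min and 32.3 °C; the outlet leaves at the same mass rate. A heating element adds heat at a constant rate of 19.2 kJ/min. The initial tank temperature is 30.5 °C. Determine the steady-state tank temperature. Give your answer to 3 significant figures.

34.4 °C

Unsteady energy balance on the tank contents: M c_p dT/dt = ṁ c_p (T_in − T) + 19.2.
At steady state dT/dt = 0 ⇒ T_ss = T_in + Q̇/(ṁ c_p) = 32.3 + 19.2/(2.13·4.20) = 34.446 °C.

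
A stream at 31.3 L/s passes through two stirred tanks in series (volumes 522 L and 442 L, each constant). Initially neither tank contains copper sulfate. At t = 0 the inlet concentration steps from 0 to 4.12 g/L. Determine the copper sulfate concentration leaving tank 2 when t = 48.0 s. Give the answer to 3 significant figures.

Time constants: τᵢ = Vᵢ/Q for each well-mixed tank.
τ₁ = 522/31.3 = 16.677 s; τ₂ = 442/31.3 = 14.121 s.
Solving the cascade with C₁(0)=C₂(0)=0 gives C₂(t) = C_in[1 − (τ₁ e^(−t/τ₁) − τ₂ e^(−t/τ₂))/(τ₁ − τ₂)].
At t = 48.0: e^(−t/τ₁) = 0.056238, e^(−t/τ₂) = 0.033403.
C₂ = 4.12·[1 − (16.677·0.056238 − 14.121·0.033403)/(2.5559)] = 4.12·0.81760 = 3.3685 g/L.

3.37 g/L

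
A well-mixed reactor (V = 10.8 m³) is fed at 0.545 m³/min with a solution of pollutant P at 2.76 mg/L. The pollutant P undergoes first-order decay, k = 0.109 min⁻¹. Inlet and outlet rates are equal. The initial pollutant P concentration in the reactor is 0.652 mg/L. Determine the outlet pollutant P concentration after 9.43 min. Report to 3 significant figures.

0.824 mg/L

Species balance: V dC/dt = Q C_in − Q C − k V C.
This is linear with rate a = Q/V + k = 0.15946 min⁻¹.
C_ss = Q C_in/(Q + kV) = 0.87342 mg/L; C(t) = C_ss + (C₀ − C_ss) e^(−a t).
C(9.43) = 0.87342 + (-0.22142)·e^(−0.15946·9.43) = 0.87342 + (-0.22142)·0.22230 = 0.82420 mg/L.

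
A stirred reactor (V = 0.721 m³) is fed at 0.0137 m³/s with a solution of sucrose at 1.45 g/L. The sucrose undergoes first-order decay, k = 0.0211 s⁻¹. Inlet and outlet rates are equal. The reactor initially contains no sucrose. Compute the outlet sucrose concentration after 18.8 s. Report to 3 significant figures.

Species balance: V dC/dt = Q C_in − Q C − k V C.
dC/dt = (Q/V) C_in − (Q/V + k) C; effective rate a = Q/V + k = 0.019001 + 0.0211 = 0.040101 s⁻¹.
C_ss = Q C_in/(Q + kV) = 0.68706 g/L; C(t) = C_ss + (C₀ − C_ss) e^(−a t).
C(18.8) = 0.68706 + (-0.68706)·e^(−0.040101·18.8) = 0.68706 + (-0.68706)·0.47053 = 0.36378 g/L.

0.364 g/L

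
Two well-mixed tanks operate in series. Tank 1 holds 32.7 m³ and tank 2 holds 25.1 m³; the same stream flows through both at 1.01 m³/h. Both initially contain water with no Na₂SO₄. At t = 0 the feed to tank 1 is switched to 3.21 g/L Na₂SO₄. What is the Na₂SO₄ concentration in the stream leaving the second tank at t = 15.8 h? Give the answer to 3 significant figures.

Each tank obeys Vᵢ dCᵢ/dt = Q(Cᵢ₋₁ − Cᵢ), so τᵢ = Vᵢ/Q.
τ₁ = 32.7/1.01 = 32.376 h; τ₂ = 25.1/1.01 = 24.851 h.
Solving the cascade with C₁(0)=C₂(0)=0 gives C₂(t) = C_in[1 − (τ₁ e^(−t/τ₁) − τ₂ e^(−t/τ₂))/(τ₁ − τ₂)].
At t = 15.8: e^(−t/τ₁) = 0.61385, e^(−t/τ₂) = 0.52952.
C₂ = 3.21·[1 − (32.376·0.61385 − 24.851·0.52952)/(7.5248)] = 3.21·0.10767 = 0.34563 g/L.

0.346 g/L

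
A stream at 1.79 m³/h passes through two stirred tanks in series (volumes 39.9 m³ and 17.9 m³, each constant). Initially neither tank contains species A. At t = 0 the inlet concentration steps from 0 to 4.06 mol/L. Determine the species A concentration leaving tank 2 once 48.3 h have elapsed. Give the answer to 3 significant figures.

3.24 mol/L

Each tank obeys Vᵢ dCᵢ/dt = Q(Cᵢ₋₁ − Cᵢ), so τᵢ = Vᵢ/Q.
τ₁ = 39.9/1.79 = 22.291 h; τ₂ = 17.9/1.79 = 10.000 h.
Solving the cascade with C₁(0)=C₂(0)=0 gives C₂(t) = C_in[1 − (τ₁ e^(−t/τ₁) − τ₂ e^(−t/τ₂))/(τ₁ − τ₂)].
At t = 48.3: e^(−t/τ₁) = 0.11454, e^(−t/τ₂) = 0.0079865.
C₂ = 4.06·[1 − (22.291·0.11454 − 10.000·0.0079865)/(12.291)] = 4.06·0.79877 = 3.2430 mol/L.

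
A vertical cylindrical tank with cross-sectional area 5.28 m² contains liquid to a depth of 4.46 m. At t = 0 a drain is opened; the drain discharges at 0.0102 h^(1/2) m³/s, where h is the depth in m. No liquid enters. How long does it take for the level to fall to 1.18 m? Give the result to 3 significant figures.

1060 s

Mass balance (ρ constant): A dh/dt = −0.0102 √h.
This is separable: 2 d(√h)/dt = −0.0102/A, so √h = √h₀ − (0.0102/(2A)) t.
t = 2A(√h₀ − √h)/0.0102 = 2·5.28·(√4.46 − √1.18)/0.0102
  = 10.560 × (2.1119 − 1.0863) / 0.0102 = 1061.8 s.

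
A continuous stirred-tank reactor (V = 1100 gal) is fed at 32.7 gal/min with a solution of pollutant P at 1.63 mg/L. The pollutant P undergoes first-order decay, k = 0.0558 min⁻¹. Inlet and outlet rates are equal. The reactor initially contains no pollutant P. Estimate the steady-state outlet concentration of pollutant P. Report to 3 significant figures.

0.567 mg/L

Species balance: V dC/dt = Q C_in − Q C − k V C.
At steady state: 0 = Q C_in − (Q + kV) C_ss, so C_ss = Q C_in/(Q + kV).
C_ss = 32.7·1.63/(32.7 + 0.0558·1100) = 53.301/94.080 = 0.56655 mg/L.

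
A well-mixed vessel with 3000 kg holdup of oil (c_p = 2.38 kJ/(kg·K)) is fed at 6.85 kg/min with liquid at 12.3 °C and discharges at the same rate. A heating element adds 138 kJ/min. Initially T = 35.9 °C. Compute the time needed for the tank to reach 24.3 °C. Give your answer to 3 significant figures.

637 min

Unsteady energy balance on the tank contents: M c_p dT/dt = ṁ c_p (T_in − T) + 138.
τ = M/ṁ = 437.96 min; T_ss = T_in + Q̇/(ṁ c_p) = 20.765 °C.
T(t) = T_ss + (T₀ − T_ss) e^(−t/τ). Set T = 24.3:
e^(−t/τ) = (24.3 − 20.765)/(35.9 − 20.765) = 0.23358
t = −437.96 · ln(0.23358) = 636.89 min.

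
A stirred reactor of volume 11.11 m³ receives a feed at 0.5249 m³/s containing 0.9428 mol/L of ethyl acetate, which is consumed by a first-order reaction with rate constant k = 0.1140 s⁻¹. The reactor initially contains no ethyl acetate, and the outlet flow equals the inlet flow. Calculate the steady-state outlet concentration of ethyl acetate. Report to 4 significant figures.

Accumulation = in − out − consumed: V dC/dt = Q C_in − Q C − k V C.
Steady state (dC/dt = 0): C_ss = Q C_in/(Q + kV) = C_in/(1 + kV/Q).
C_ss = 0.5249·0.9428/(0.5249 + 0.1140·11.11) = 0.494876/1.79144 = 0.276245 mol/L.

0.2762 mol/L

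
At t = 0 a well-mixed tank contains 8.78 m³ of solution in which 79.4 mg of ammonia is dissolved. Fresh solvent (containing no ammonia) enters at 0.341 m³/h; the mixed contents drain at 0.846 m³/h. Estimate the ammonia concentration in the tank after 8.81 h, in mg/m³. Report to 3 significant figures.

5.61 mg/m³

Let m(t) be the amount of ammonia. Volume: V(t) = V₀ + (Q_in − Q_out) t = 8.78 − 0.50500 t; V(8.81) = 4.3309 m³.
Solute balance: dm/dt = 0 − Q_out C = −Q_out m/V(t).
Separate: dm/m = −Q_out dt/V(t) ⇒ ln(m/m₀) = −(Q_out/(Q_in−Q_out)) ln(V/V₀).
m = m₀ (V₀/V)^(Q_out/(Q_in−Q_out)) = 79.4 × (8.78/4.3309)^(-1.6752) = 24.303 mg.
C = m/V = 24.303/4.3309 = 5.6116 mg/m³.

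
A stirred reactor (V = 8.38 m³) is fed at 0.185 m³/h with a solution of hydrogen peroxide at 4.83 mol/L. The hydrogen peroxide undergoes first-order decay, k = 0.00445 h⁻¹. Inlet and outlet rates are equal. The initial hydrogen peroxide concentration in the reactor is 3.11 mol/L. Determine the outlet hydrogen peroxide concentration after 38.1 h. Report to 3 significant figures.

Accumulation = in − out − consumed: V dC/dt = Q C_in − Q C − k V C.
dC/dt = (Q/V) C_in − (Q/V + k) C; effective rate a = Q/V + k = 0.022076 + 0.00445 = 0.026526 h⁻¹.
C_ss = Q C_in/(Q + kV) = 4.0197 mol/L; C(t) = C_ss + (C₀ − C_ss) e^(−a t).
C(38.1) = 4.0197 + (-0.90973)·e^(−0.026526·38.1) = 4.0197 + (-0.90973)·0.36398 = 3.6886 mol/L.

3.69 mol/L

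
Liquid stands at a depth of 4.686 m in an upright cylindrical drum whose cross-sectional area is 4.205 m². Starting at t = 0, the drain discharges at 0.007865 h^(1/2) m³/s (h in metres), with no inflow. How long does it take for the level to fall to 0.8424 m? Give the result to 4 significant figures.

1333 s

Volume balance on the tank: A dh/dt = −0.007865 √h.
Separate and integrate: 2(√h − √h₀) = −(0.007865/A) t.
t = 2A(√h₀ − √h)/0.007865 = 2·4.205·(√4.686 − √0.8424)/0.007865
  = 8.41000 × (2.16472 − 0.917824) / 0.007865 = 1333.30 s.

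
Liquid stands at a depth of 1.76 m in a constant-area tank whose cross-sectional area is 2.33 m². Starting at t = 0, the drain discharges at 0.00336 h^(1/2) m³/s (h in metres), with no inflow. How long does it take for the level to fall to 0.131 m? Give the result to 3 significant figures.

A dh/dt = −Q_out = −0.00336 √h.
∫ h^(−1/2) dh = −(0.00336/A) ∫ dt, giving 2√h = 2√h₀ − (0.00336/A) t.
t = 2A(√h₀ − √h)/0.00336 = 2·2.33·(√1.76 − √0.131)/0.00336
  = 4.6600 × (1.3266 − 0.36194) / 0.00336 = 1338.0 s.

1340 s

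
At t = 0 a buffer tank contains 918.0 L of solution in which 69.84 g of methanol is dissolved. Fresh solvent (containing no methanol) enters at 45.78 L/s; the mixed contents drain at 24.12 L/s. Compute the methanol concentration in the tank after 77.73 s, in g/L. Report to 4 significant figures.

Total volume: dV/dt = Q_in − Q_out = 21.6600 L/s, so V(t) = 918.0 + 21.6600 t and V(77.73) = 2601.63 L.
Species balance (pure solvent in): dm/dt = −Q_out · m/V(t).
Separate: dm/m = −Q_out dt/V(t) ⇒ ln(m/m₀) = −(Q_out/(Q_in−Q_out)) ln(V/V₀).
m = m₀ (V₀/V)^(Q_out/(Q_in−Q_out)) = 69.84 × (918.0/2601.63)^(1.11357) = 21.8937 g.
C = m/V = 21.8937/2601.63 = 0.00841539 g/L.

0.008415 g/L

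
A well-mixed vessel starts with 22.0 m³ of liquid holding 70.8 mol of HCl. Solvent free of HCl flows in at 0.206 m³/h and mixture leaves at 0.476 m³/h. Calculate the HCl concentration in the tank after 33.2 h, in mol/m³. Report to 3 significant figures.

2.16 mol/m³

Total volume: dV/dt = Q_in − Q_out = -0.27000 m³/h, so V(t) = 22.0 − 0.27000 t and V(33.2) = 13.036 m³.
Solute balance: dm/dt = 0 − Q_out C = −Q_out m/V(t).
dm/m = −Q_out dt/(V₀ − 0.27000 t); integrating gives ln(m/m₀) = −(Q_out/(Q_in−Q_out)) ln(V/V₀).
m = m₀ (V₀/V)^(Q_out/(Q_in−Q_out)) = 70.8 × (22.0/13.036)^(-1.7630) = 28.142 mol.
C = m/V = 28.142/13.036 = 2.1588 mol/m³.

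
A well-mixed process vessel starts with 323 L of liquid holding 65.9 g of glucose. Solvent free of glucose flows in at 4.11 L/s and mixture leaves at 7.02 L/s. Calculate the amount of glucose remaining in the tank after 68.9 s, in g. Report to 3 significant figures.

Total volume: dV/dt = Q_in − Q_out = -2.9100 L/s, so V(t) = 323 − 2.9100 t and V(68.9) = 122.50 L.
No glucose enters, so dm/dt = −Q_out · (m/V).
Separate: dm/m = −Q_out dt/V(t) ⇒ ln(m/m₀) = −(Q_out/(Q_in−Q_out)) ln(V/V₀).
m = m₀ (V₀/V)^(Q_out/(Q_in−Q_out)) = 65.9 × (323/122.50)^(-2.4124) = 6.3551 g.

6.36 g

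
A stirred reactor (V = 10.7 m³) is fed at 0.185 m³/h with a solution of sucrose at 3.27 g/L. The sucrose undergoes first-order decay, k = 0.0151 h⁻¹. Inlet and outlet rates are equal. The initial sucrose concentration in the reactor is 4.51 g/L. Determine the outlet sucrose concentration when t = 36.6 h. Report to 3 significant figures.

Species balance: V dC/dt = Q C_in − Q C − k V C.
This is linear with rate a = Q/V + k = 0.032390 h⁻¹.
C_ss = Q C_in/(Q + kV) = 1.7455 g/L; C(t) = C_ss + (C₀ − C_ss) e^(−a t).
C(36.6) = 1.7455 + (2.7645)·e^(−0.032390·36.6) = 1.7455 + (2.7645)·0.30560 = 2.5904 g/L.

2.59 g/L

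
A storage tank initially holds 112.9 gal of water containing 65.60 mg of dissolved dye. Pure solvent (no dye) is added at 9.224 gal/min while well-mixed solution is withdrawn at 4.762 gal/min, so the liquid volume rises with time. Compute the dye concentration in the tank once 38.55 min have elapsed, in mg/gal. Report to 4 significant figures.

0.08573 mg/gal

Total volume: dV/dt = Q_in − Q_out = 4.46200 gal/min, so V(t) = 112.9 + 4.46200 t and V(38.55) = 284.910 gal.
Solute balance: dm/dt = 0 − Q_out C = −Q_out m/V(t).
Separate: dm/m = −Q_out dt/V(t) ⇒ ln(m/m₀) = −(Q_out/(Q_in−Q_out)) ln(V/V₀).
m = m₀ (V₀/V)^(Q_out/(Q_in−Q_out)) = 65.60 × (112.9/284.910)^(1.06723) = 24.4265 mg.
C = m/V = 24.4265/284.910 = 0.0857340 mg/gal.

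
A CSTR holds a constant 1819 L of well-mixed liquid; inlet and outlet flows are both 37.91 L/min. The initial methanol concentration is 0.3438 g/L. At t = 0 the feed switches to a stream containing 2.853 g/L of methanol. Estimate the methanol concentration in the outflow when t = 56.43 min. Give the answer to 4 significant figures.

2.079 g/L

Mass balance on the solute (V constant): V dC/dt = Q(C_in − C).
Time constant τ = V/Q = 1819/37.91 = 47.9821 min.
This is linear first-order; C(t) = C_in + (C₀ − C_in) e^(−t/τ).
C(56.43) = 2.853 + (0.3438 − 2.853)·e^(−56.43/47.9821) = 2.853 + (-2.50920)·0.308490 = 2.07894 g/L.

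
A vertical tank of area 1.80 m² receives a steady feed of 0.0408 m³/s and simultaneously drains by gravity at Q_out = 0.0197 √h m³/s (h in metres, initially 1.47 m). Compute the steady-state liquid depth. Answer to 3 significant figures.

A dh/dt = Q_in − 0.0197 √h. Steady state requires inflow = outflow:
Q_in = 0.0197 √h_ss ⇒ √h_ss = 0.0408/0.0197 = 2.0711.
h_ss = 2.0711² = 4.2893 m. (Since h₀ = 1.47 m < h_ss, the level will rise toward this value.)

4.29 m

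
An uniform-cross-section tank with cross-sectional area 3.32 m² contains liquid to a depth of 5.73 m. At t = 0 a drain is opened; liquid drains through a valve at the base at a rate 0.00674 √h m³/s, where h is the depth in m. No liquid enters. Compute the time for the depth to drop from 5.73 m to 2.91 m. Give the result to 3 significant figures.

678 s

With no inflow, A dh/dt = −0.00674 √h.
∫ h^(−1/2) dh = −(0.00674/A) ∫ dt, giving 2√h = 2√h₀ − (0.00674/A) t.
t = 2A(√h₀ − √h)/0.00674 = 2·3.32·(√5.73 − √2.91)/0.00674
  = 6.6400 × (2.3937 − 1.7059) / 0.00674 = 677.66 s.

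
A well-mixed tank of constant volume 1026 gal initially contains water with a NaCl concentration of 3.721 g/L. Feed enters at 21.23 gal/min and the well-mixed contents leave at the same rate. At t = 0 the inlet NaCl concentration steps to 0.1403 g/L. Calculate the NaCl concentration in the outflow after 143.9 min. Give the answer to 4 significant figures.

Accumulation = in − out for the solute gives V dC/dt = Q(C_in − C).
So dC/dt = (C_in − C)/τ with τ = V/Q = 1026/21.23 = 48.3278 min.
Integrating: C(t) = C_in + (C₀ − C_in) e^(−t/τ).
C(143.9) = 0.1403 + (3.721 − 0.1403)·e^(−143.9/48.3278) = 0.1403 + (3.58070)·0.0509159 = 0.322615 g/L.

0.3226 g/L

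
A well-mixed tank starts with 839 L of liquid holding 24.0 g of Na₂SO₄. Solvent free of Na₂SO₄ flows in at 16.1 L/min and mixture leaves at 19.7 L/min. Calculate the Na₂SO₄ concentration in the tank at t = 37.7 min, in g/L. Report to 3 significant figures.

Let m(t) be the amount of Na₂SO₄. Volume: V(t) = V₀ + (Q_in − Q_out) t = 839 − 3.6000 t; V(37.7) = 703.28 L.
Species balance (pure solvent in): dm/dt = −Q_out · m/V(t).
dm/m = −Q_out dt/(V₀ − 3.6000 t); integrating gives ln(m/m₀) = −(Q_out/(Q_in−Q_out)) ln(V/V₀).
m = m₀ (V₀/V)^(Q_out/(Q_in−Q_out)) = 24.0 × (839/703.28)^(-5.4722) = 9.1381 g.
C = m/V = 9.1381/703.28 = 0.012994 g/L.

0.0130 g/L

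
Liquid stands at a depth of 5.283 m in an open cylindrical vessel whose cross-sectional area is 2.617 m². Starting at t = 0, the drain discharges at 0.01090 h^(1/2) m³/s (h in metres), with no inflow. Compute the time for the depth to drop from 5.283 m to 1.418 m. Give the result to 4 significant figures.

A dh/dt = −Q_out = −0.01090 √h.
This is separable: 2 d(√h)/dt = −0.01090/A, so √h = √h₀ − (0.01090/(2A)) t.
t = 2A(√h₀ − √h)/0.01090 = 2·2.617·(√5.283 − √1.418)/0.01090
  = 5.23400 × (2.29848 − 1.19080) / 0.01090 = 531.890 s.

531.9 s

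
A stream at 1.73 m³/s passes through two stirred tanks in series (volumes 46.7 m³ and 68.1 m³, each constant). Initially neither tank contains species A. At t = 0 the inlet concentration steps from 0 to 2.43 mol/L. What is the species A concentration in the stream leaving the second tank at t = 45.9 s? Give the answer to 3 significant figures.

0.989 mol/L

Time constants: τᵢ = Vᵢ/Q for each well-mixed tank.
τ₁ = 46.7/1.73 = 26.994 s; τ₂ = 68.1/1.73 = 39.364 s.
Tank 1: C₁ = C_in(1 − e^(−t/τ₁)). Tank 2 (τ₁ ≠ τ₂): C₂ = C_in[1 − (τ₁ e^(−t/τ₁) − τ₂ e^(−t/τ₂))/(τ₁ − τ₂)].
At t = 45.9: e^(−t/τ₁) = 0.18262, e^(−t/τ₂) = 0.31160.
C₂ = 2.43·[1 − (26.994·0.18262 − 39.364·0.31160)/(-12.370)] = 2.43·0.40693 = 0.98884 mol/L.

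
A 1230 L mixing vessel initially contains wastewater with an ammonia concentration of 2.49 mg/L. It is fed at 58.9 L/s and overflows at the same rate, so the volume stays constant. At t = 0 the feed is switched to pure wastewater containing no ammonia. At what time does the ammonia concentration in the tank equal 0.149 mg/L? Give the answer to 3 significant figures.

Species balance: V dC/dt = Q(C_in − C) ⇒ τ = V/Q = 20.883 s.
C(t) = C_in + (C₀ − C_in) e^(−t/τ). Set C = 0.149 and solve for t:
e^(−t/τ) = (C − C_in)/(C₀ − C_in) = (0.149 − 0)/(2.49 − 0) = 0.059839
t = −τ ln(…) = 20.883 × 2.8161 = 58.808 s.

58.8 s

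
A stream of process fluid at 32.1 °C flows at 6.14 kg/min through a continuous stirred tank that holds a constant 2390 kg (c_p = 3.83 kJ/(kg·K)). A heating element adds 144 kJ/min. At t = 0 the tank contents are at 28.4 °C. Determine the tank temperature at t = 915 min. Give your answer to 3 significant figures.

First-law balance (no shaft work): M c_p dT/dt = ṁ c_p (T_in − T) + 144.
Rearrange: dT/dt = (T_ss − T)/τ with τ = M/ṁ = 389.25 min and T_ss = T_in + Q̇/(ṁ c_p) = 38.223 °C.
Solution: T(t) = T_ss + (T₀ − T_ss) e^(−t/τ).
T(915) = 38.223 + (-9.8234)·e^(−915/389.25) = 38.223 + (-9.8234)·0.095305 = 37.287 °C.

37.3 °C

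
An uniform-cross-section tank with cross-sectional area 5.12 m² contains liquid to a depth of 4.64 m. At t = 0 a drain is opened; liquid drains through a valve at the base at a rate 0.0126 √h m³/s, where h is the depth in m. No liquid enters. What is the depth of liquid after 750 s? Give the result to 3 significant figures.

A dh/dt = −Q_out = −0.0126 √h.
∫ h^(−1/2) dh = −(0.0126/A) ∫ dt, giving 2√h = 2√h₀ − (0.0126/A) t.
√h = √4.64 − 0.0126·750/(2·5.12) = 2.1541 − 0.92285 = 1.2312.
h = 1.2312² = 1.5159 m.

1.52 m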